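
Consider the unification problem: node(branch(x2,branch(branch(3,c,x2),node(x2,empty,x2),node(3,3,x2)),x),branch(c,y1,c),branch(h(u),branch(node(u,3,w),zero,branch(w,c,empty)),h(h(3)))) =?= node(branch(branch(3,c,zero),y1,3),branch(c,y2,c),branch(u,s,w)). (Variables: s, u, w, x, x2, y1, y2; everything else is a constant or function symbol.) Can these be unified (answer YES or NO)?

NO

Decompose node/3: branch(x2,branch(branch(3,c,x2),node(x2,empty,x2),node(3,3,x2)),x) =?= branch(branch(3,c,zero),y1,3),  branch(c,y1,c) =?= branch(c,y2,c),  branch(h(u),branch(node(u,3,w),zero,branch(w,c,empty)),h(h(3))) =?= branch(u,s,w).
Decompose branch/3: x2 =?= branch(3,c,zero),  branch(branch(3,c,x2),node(x2,empty,x2),node(3,3,x2)) =?= y1,  x =?= 3.
Bind x2 := branch(3,c,zero); substituting into the one remaining equation that mentions x2 gives: branch(branch(3,c,branch(3,c,zero)),node(branch(3,c,zero),empty,branch(3,c,zero)),node(3,3,branch(3,c,zero))) =?= y1.
Bind y1 := branch(branch(3,c,branch(3,c,zero)),node(branch(3,c,zero),empty,branch(3,c,zero)),node(3,3,branch(3,c,zero))); substituting into the one remaining equation that mentions y1 gives: branch(c,branch(branch(3,c,branch(3,c,zero)),node(branch(3,c,zero),empty,branch(3,c,zero)),node(3,3,branch(3,c,zero))),c) =?= branch(c,y2,c).
Bind x := 3; no other remaining equation mentions x.
Decompose branch/3: c =?= c,  branch(branch(3,c,branch(3,c,zero)),node(branch(3,c,zero),empty,branch(3,c,zero)),node(3,3,branch(3,c,zero))) =?= y2,  c =?= c.
Delete trivial equation c =?= c.
Bind y2 := branch(branch(3,c,branch(3,c,zero)),node(branch(3,c,zero),empty,branch(3,c,zero)),node(3,3,branch(3,c,zero))); no other remaining equation mentions y2.
Delete trivial equation c =?= c.
Decompose branch/3: h(u) =?= u,  branch(node(u,3,w),zero,branch(w,c,empty)) =?= s,  h(h(3)) =?= w.
Occurs check fails: u occurs in h(u); the equation u =?= h(u) has no finite solution.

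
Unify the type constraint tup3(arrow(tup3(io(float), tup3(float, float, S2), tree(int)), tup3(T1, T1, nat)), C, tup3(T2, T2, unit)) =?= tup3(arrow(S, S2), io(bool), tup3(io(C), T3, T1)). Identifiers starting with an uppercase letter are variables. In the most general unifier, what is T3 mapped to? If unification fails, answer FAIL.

io(io(bool))

Decompose tup3/3: arrow(tup3(io(float), tup3(float, float, S2), tree(int)), tup3(T1, T1, nat)) =?= arrow(S, S2),  C =?= io(bool),  tup3(T2, T2, unit) =?= tup3(io(C), T3, T1).
Decompose arrow/2: tup3(io(float), tup3(float, float, S2), tree(int)) =?= S,  tup3(T1, T1, nat) =?= S2.
Bind S := tup3(io(float), tup3(float, float, S2), tree(int)); no other remaining equation mentions S.
Bind S2 := tup3(T1, T1, nat); no other remaining equation mentions S2. Substituting into the earlier binding gives S := tup3(io(float), tup3(float, float, tup3(T1, T1, nat)), tree(int)).
Bind C := io(bool); substituting into the remaining equation gives: tup3(T2, T2, unit) =?= tup3(io(io(bool)), T3, T1).
Decompose tup3/3: T2 =?= io(io(bool)),  T2 =?= T3,  unit =?= T1.
Bind T2 := io(io(bool)); substituting into the one remaining equation that mentions T2 gives: io(io(bool)) =?= T3.
Bind T3 := io(io(bool)); no other remaining equation mentions T3.
Bind T1 := unit. Substituting into the earlier bindings gives S := tup3(io(float), tup3(float, float, tup3(unit, unit, nat)), tree(int)), S2 := tup3(unit, unit, nat).
MGU = { S -> tup3(io(float), tup3(float, float, tup3(unit, unit, nat)), tree(int)), S2 -> tup3(unit, unit, nat), C -> io(bool), T2 -> io(io(bool)), T3 -> io(io(bool)), T1 -> unit }, so T3 -> io(io(bool)).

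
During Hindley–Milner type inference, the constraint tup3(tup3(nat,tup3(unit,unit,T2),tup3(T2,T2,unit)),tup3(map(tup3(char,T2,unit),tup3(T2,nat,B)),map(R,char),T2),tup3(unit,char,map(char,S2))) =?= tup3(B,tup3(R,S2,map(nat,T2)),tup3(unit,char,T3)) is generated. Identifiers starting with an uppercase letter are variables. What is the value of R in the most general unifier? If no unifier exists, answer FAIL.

Decompose tup3/3: tup3(nat,tup3(unit,unit,T2),tup3(T2,T2,unit)) =?= B,  tup3(map(tup3(char,T2,unit),tup3(T2,nat,B)),map(R,char),T2) =?= tup3(R,S2,map(nat,T2)),  tup3(unit,char,map(char,S2)) =?= tup3(unit,char,T3).
Bind B := tup3(nat,tup3(unit,unit,T2),tup3(T2,T2,unit)); substituting into the one remaining equation that mentions B gives: tup3(map(tup3(char,T2,unit),tup3(T2,nat,tup3(nat,tup3(unit,unit,T2),tup3(T2,T2,unit)))),map(R,char),T2) =?= tup3(R,S2,map(nat,T2)).
Decompose tup3/3: map(tup3(char,T2,unit),tup3(T2,nat,tup3(nat,tup3(unit,unit,T2),tup3(T2,T2,unit)))) =?= R,  map(R,char) =?= S2,  T2 =?= map(nat,T2).
Bind R := map(tup3(char,T2,unit),tup3(T2,nat,tup3(nat,tup3(unit,unit,T2),tup3(T2,T2,unit)))); substituting into the one remaining equation that mentions R gives: map(map(tup3(char,T2,unit),tup3(T2,nat,tup3(nat,tup3(unit,unit,T2),tup3(T2,T2,unit)))),char) =?= S2.
Bind S2 := map(map(tup3(char,T2,unit),tup3(T2,nat,tup3(nat,tup3(unit,unit,T2),tup3(T2,T2,unit)))),char); substituting into the one remaining equation that mentions S2 gives: tup3(unit,char,map(char,map(map(tup3(char,T2,unit),tup3(T2,nat,tup3(nat,tup3(unit,unit,T2),tup3(T2,T2,unit)))),char))) =?= tup3(unit,char,T3).
Occurs check fails: T2 occurs in map(nat,T2); the equation T2 =?= map(nat,T2) has no finite solution.

FAIL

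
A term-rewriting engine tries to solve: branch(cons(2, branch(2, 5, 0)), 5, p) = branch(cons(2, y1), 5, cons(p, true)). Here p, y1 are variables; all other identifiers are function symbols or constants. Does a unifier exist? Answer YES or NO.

Decompose branch/3: cons(2, branch(2, 5, 0)) = cons(2, y1),  5 = 5,  p = cons(p, true).
Decompose cons/2: 2 = 2,  branch(2, 5, 0) = y1.
Delete trivial equation 2 = 2.
Bind y1 := branch(2, 5, 0); no other remaining equation mentions y1.
Delete trivial equation 5 = 5.
Occurs check fails: p occurs in cons(p, true); the equation p = cons(p, true) has no finite solution.

NO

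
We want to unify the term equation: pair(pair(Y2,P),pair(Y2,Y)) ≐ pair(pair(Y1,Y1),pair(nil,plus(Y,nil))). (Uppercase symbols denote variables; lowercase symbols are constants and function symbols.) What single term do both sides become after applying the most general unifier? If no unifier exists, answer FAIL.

Decompose pair/2: pair(Y2,P) ≐ pair(Y1,Y1),  pair(Y2,Y) ≐ pair(nil,plus(Y,nil)).
Decompose pair/2: Y2 ≐ Y1,  P ≐ Y1.
Bind Y2 := Y1; substituting into the one remaining equation that mentions Y2 gives: pair(Y1,Y) ≐ pair(nil,plus(Y,nil)).
Bind P := Y1; no other remaining equation mentions P.
Decompose pair/2: Y1 ≐ nil,  Y ≐ plus(Y,nil).
Bind Y1 := nil; no other remaining equation mentions Y1. Substituting into the earlier bindings gives Y2 := nil, P := nil.
Occurs check fails: Y occurs in plus(Y,nil); the equation Y ≐ plus(Y,nil) has no finite solution.

FAIL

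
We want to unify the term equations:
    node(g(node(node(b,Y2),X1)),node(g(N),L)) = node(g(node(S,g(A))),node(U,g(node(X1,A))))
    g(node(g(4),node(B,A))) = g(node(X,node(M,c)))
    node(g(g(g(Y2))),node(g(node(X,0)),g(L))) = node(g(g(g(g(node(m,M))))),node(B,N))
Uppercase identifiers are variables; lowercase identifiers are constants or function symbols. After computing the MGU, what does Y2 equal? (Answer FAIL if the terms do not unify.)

g(node(m,g(node(g(4),0))))

Decompose node/2: g(node(node(b,Y2),X1)) = g(node(S,g(A))),  node(g(N),L) = node(U,g(node(X1,A))).
Decompose g/1: node(node(b,Y2),X1) = node(S,g(A)).
Decompose node/2: node(b,Y2) = S,  X1 = g(A).
Bind S := node(b,Y2); no other remaining equation mentions S.
Bind X1 := g(A); substituting into the one remaining equation that mentions X1 gives: node(g(N),L) = node(U,g(node(g(A),A))).
Decompose node/2: g(N) = U,  L = g(node(g(A),A)).
Bind U := g(N); no other remaining equation mentions U.
Bind L := g(node(g(A),A)); substituting into the one remaining equation that mentions L gives: node(g(g(g(Y2))),node(g(node(X,0)),g(g(node(g(A),A))))) = node(g(g(g(g(node(m,M))))),node(B,N)).
Decompose g/1: node(g(4),node(B,A)) = node(X,node(M,c)).
Decompose node/2: g(4) = X,  node(B,A) = node(M,c).
Bind X := g(4); substituting into the one remaining equation that mentions X gives: node(g(g(g(Y2))),node(g(node(g(4),0)),g(g(node(g(A),A))))) = node(g(g(g(g(node(m,M))))),node(B,N)).
Decompose node/2: B = M,  A = c.
Bind B := M; substituting into the one remaining equation that mentions B gives: node(g(g(g(Y2))),node(g(node(g(4),0)),g(g(node(g(A),A))))) = node(g(g(g(g(node(m,M))))),node(M,N)).
Bind A := c; substituting into the remaining equation gives: node(g(g(g(Y2))),node(g(node(g(4),0)),g(g(node(g(c),c))))) = node(g(g(g(g(node(m,M))))),node(M,N)). Substituting into the earlier bindings gives X1 := g(c), L := g(node(g(c),c)).
Decompose node/2: g(g(g(Y2))) = g(g(g(g(node(m,M))))),  node(g(node(g(4),0)),g(g(node(g(c),c)))) = node(M,N).
Decompose g/1: g(g(Y2)) = g(g(g(node(m,M)))).
Decompose g/1: g(Y2) = g(g(node(m,M))).
Decompose g/1: Y2 = g(node(m,M)).
Bind Y2 := g(node(m,M)); no other remaining equation mentions Y2. Substituting into the earlier binding gives S := node(b,g(node(m,M))).
Decompose node/2: g(node(g(4),0)) = M,  g(g(node(g(c),c))) = N.
Bind M := g(node(g(4),0)); no other remaining equation mentions M. Substituting into the earlier bindings gives S := node(b,g(node(m,g(node(g(4),0))))), B := g(node(g(4),0)), Y2 := g(node(m,g(node(g(4),0)))).
Bind N := g(g(node(g(c),c))). Substituting into the earlier binding gives U := g(g(g(node(g(c),c)))).
MGU = { S := node(b,g(node(m,g(node(g(4),0))))), X1 := g(c), U := g(g(g(node(g(c),c)))), L := g(node(g(c),c)), X := g(4), B := g(node(g(4),0)), A := c, Y2 := g(node(m,g(node(g(4),0)))), M := g(node(g(4),0)), N := g(g(node(g(c),c))) }, so Y2 := g(node(m,g(node(g(4),0)))).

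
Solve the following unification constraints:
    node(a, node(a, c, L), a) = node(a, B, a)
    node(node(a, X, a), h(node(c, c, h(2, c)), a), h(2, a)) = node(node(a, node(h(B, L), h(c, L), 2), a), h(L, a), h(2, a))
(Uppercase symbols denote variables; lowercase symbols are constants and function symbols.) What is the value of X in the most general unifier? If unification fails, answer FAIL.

node(h(node(a, c, node(c, c, h(2, c))), node(c, c, h(2, c))), h(c, node(c, c, h(2, c))), 2)

Decompose node/3: a = a,  node(a, c, L) = B,  a = a.
Delete trivial equation a = a.
Bind B := node(a, c, L); substituting into the one remaining equation that mentions B gives: node(node(a, X, a), h(node(c, c, h(2, c)), a), h(2, a)) = node(node(a, node(h(node(a, c, L), L), h(c, L), 2), a), h(L, a), h(2, a)).
Delete trivial equation a = a.
Decompose node/3: node(a, X, a) = node(a, node(h(node(a, c, L), L), h(c, L), 2), a),  h(node(c, c, h(2, c)), a) = h(L, a),  h(2, a) = h(2, a).
Decompose node/3: a = a,  X = node(h(node(a, c, L), L), h(c, L), 2),  a = a.
Delete trivial equation a = a.
Bind X := node(h(node(a, c, L), L), h(c, L), 2); no other remaining equation mentions X.
Delete trivial equation a = a.
Decompose h/2: node(c, c, h(2, c)) = L,  a = a.
Bind L := node(c, c, h(2, c)); no other remaining equation mentions L. Substituting into the earlier bindings gives B := node(a, c, node(c, c, h(2, c))), X := node(h(node(a, c, node(c, c, h(2, c))), node(c, c, h(2, c))), h(c, node(c, c, h(2, c))), 2).
Delete trivial equation a = a.
Delete trivial equation h(2, a) = h(2, a).
MGU = { B := node(a, c, node(c, c, h(2, c))), X := node(h(node(a, c, node(c, c, h(2, c))), node(c, c, h(2, c))), h(c, node(c, c, h(2, c))), 2), L := node(c, c, h(2, c)) }, so X := node(h(node(a, c, node(c, c, h(2, c))), node(c, c, h(2, c))), h(c, node(c, c, h(2, c))), 2).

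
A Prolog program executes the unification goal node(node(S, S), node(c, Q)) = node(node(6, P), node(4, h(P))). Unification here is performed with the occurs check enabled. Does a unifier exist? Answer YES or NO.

NO

Decompose node/2: node(S, S) = node(6, P),  node(c, Q) = node(4, h(P)).
Decompose node/2: S = 6,  S = P.
Bind S := 6; substituting into the one remaining equation that mentions S gives: 6 = P.
Bind P := 6; substituting into the remaining equation gives: node(c, Q) = node(4, h(6)).
Decompose node/2: c = 4,  Q = h(6).
Clash: constants c and 4 differ; no unifier exists.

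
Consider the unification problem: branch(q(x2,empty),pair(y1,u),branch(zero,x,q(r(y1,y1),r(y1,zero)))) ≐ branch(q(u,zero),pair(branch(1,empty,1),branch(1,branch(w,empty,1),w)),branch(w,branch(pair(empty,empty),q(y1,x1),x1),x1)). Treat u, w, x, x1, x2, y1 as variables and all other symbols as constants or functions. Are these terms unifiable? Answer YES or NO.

Decompose branch/3: q(x2,empty) ≐ q(u,zero),  pair(y1,u) ≐ pair(branch(1,empty,1),branch(1,branch(w,empty,1),w)),  branch(zero,x,q(r(y1,y1),r(y1,zero))) ≐ branch(w,branch(pair(empty,empty),q(y1,x1),x1),x1).
Decompose q/2: x2 ≐ u,  empty ≐ zero.
Bind x2 := u; no other remaining equation mentions x2.
Clash: constants empty and zero differ; no unifier exists.

NO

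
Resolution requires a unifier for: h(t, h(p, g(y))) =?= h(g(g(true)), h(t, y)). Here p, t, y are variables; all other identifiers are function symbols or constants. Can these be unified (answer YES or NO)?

NO

Decompose h/2: t =?= g(g(true)),  h(p, g(y)) =?= h(t, y).
Bind t := g(g(true)); substituting into the remaining equation gives: h(p, g(y)) =?= h(g(g(true)), y).
Decompose h/2: p =?= g(g(true)),  g(y) =?= y.
Bind p := g(g(true)); no other remaining equation mentions p.
Occurs check fails: y occurs in g(y); the equation y =?= g(y) has no finite solution.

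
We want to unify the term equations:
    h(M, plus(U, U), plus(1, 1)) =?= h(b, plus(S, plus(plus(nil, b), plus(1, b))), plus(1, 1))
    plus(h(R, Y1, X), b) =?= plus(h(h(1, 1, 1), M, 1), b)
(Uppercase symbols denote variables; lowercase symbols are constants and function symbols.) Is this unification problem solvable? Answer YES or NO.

Decompose h/3: M =?= b,  plus(U, U) =?= plus(S, plus(plus(nil, b), plus(1, b))),  plus(1, 1) =?= plus(1, 1).
Bind M := b; substituting into the one remaining equation that mentions M gives: plus(h(R, Y1, X), b) =?= plus(h(h(1, 1, 1), b, 1), b).
Decompose plus/2: U =?= S,  U =?= plus(plus(nil, b), plus(1, b)).
Bind U := S; substituting into the one remaining equation that mentions U gives: S =?= plus(plus(nil, b), plus(1, b)).
Bind S := plus(plus(nil, b), plus(1, b)); no other remaining equation mentions S. Substituting into the earlier binding gives U := plus(plus(nil, b), plus(1, b)).
Delete trivial equation plus(1, 1) =?= plus(1, 1).
Decompose plus/2: h(R, Y1, X) =?= h(h(1, 1, 1), b, 1),  b =?= b.
Decompose h/3: R =?= h(1, 1, 1),  Y1 =?= b,  X =?= 1.
Bind R := h(1, 1, 1); no other remaining equation mentions R.
Bind Y1 := b; no other remaining equation mentions Y1.
Bind X := 1; no other remaining equation mentions X.
Delete trivial equation b =?= b.
No equations remain and no clash or occurs-check failure arose, so a unifier exists.

YES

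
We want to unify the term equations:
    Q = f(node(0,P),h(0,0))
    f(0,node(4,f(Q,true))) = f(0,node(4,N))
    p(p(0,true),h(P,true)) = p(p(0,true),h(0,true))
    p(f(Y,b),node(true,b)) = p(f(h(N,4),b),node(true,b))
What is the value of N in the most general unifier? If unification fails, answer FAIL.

f(f(node(0,0),h(0,0)),true)

Bind Q := f(node(0,P),h(0,0)); substituting into the one remaining equation that mentions Q gives: f(0,node(4,f(f(node(0,P),h(0,0)),true))) = f(0,node(4,N)).
Decompose f/2: 0 = 0,  node(4,f(f(node(0,P),h(0,0)),true)) = node(4,N).
Delete trivial equation 0 = 0.
Decompose node/2: 4 = 4,  f(f(node(0,P),h(0,0)),true) = N.
Delete trivial equation 4 = 4.
Bind N := f(f(node(0,P),h(0,0)),true); substituting into the one remaining equation that mentions N gives: p(f(Y,b),node(true,b)) = p(f(h(f(f(node(0,P),h(0,0)),true),4),b),node(true,b)).
Decompose p/2: p(0,true) = p(0,true),  h(P,true) = h(0,true).
Delete trivial equation p(0,true) = p(0,true).
Decompose h/2: P = 0,  true = true.
Bind P := 0; substituting into the one remaining equation that mentions P gives: p(f(Y,b),node(true,b)) = p(f(h(f(f(node(0,0),h(0,0)),true),4),b),node(true,b)). Substituting into the earlier bindings gives Q := f(node(0,0),h(0,0)), N := f(f(node(0,0),h(0,0)),true).
Delete trivial equation true = true.
Decompose p/2: f(Y,b) = f(h(f(f(node(0,0),h(0,0)),true),4),b),  node(true,b) = node(true,b).
Decompose f/2: Y = h(f(f(node(0,0),h(0,0)),true),4),  b = b.
Bind Y := h(f(f(node(0,0),h(0,0)),true),4); no other remaining equation mentions Y.
Delete trivial equation b = b.
Delete trivial equation node(true,b) = node(true,b).
MGU = { Q -> f(node(0,0),h(0,0)), N -> f(f(node(0,0),h(0,0)),true), P -> 0, Y -> h(f(f(node(0,0),h(0,0)),true),4) }, so N -> f(f(node(0,0),h(0,0)),true).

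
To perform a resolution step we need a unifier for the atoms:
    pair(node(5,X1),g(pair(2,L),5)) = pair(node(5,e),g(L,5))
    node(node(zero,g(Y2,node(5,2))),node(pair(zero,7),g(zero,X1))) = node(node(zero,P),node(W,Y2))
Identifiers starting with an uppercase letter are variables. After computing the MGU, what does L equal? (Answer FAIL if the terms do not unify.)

FAIL

Decompose pair/2: node(5,X1) = node(5,e),  g(pair(2,L),5) = g(L,5).
Decompose node/2: 5 = 5,  X1 = e.
Delete trivial equation 5 = 5.
Bind X1 := e; substituting into the one remaining equation that mentions X1 gives: node(node(zero,g(Y2,node(5,2))),node(pair(zero,7),g(zero,e))) = node(node(zero,P),node(W,Y2)).
Decompose g/2: pair(2,L) = L,  5 = 5.
Occurs check fails: L occurs in pair(2,L); the equation L = pair(2,L) has no finite solution.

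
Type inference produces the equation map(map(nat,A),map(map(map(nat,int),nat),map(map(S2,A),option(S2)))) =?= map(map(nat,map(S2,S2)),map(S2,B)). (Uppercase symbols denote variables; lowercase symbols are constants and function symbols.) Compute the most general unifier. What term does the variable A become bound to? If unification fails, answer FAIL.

map(map(map(nat,int),nat),map(map(nat,int),nat))

Decompose map/2: map(nat,A) =?= map(nat,map(S2,S2)),  map(map(map(nat,int),nat),map(map(S2,A),option(S2))) =?= map(S2,B).
Decompose map/2: nat =?= nat,  A =?= map(S2,S2).
Delete trivial equation nat =?= nat.
Bind A := map(S2,S2); substituting into the remaining equation gives: map(map(map(nat,int),nat),map(map(S2,map(S2,S2)),option(S2))) =?= map(S2,B).
Decompose map/2: map(map(nat,int),nat) =?= S2,  map(map(S2,map(S2,S2)),option(S2)) =?= B.
Bind S2 := map(map(nat,int),nat); substituting into the remaining equation gives: map(map(map(map(nat,int),nat),map(map(map(nat,int),nat),map(map(nat,int),nat))),option(map(map(nat,int),nat))) =?= B. Substituting into the earlier binding gives A := map(map(map(nat,int),nat),map(map(nat,int),nat)).
Bind B := map(map(map(map(nat,int),nat),map(map(map(nat,int),nat),map(map(nat,int),nat))),option(map(map(nat,int),nat))).
MGU = { A := map(map(map(nat,int),nat),map(map(nat,int),nat)), S2 := map(map(nat,int),nat), B := map(map(map(map(nat,int),nat),map(map(map(nat,int),nat),map(map(nat,int),nat))),option(map(map(nat,int),nat))) }, so A := map(map(map(nat,int),nat),map(map(nat,int),nat)).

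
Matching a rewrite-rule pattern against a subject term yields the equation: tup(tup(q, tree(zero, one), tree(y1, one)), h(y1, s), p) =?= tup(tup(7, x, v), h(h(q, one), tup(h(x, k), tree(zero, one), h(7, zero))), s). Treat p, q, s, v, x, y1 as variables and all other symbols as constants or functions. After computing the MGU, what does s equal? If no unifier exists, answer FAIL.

Decompose tup/3: tup(q, tree(zero, one), tree(y1, one)) =?= tup(7, x, v),  h(y1, s) =?= h(h(q, one), tup(h(x, k), tree(zero, one), h(7, zero))),  p =?= s.
Decompose tup/3: q =?= 7,  tree(zero, one) =?= x,  tree(y1, one) =?= v.
Bind q := 7; substituting into the one remaining equation that mentions q gives: h(y1, s) =?= h(h(7, one), tup(h(x, k), tree(zero, one), h(7, zero))).
Bind x := tree(zero, one); substituting into the one remaining equation that mentions x gives: h(y1, s) =?= h(h(7, one), tup(h(tree(zero, one), k), tree(zero, one), h(7, zero))).
Bind v := tree(y1, one); no other remaining equation mentions v.
Decompose h/2: y1 =?= h(7, one),  s =?= tup(h(tree(zero, one), k), tree(zero, one), h(7, zero)).
Bind y1 := h(7, one); no other remaining equation mentions y1. Substituting into the earlier binding gives v := tree(h(7, one), one).
Bind s := tup(h(tree(zero, one), k), tree(zero, one), h(7, zero)); substituting into the remaining equation gives: p =?= tup(h(tree(zero, one), k), tree(zero, one), h(7, zero)).
Bind p := tup(h(tree(zero, one), k), tree(zero, one), h(7, zero)).
MGU = { q ↦ 7, x ↦ tree(zero, one), v ↦ tree(h(7, one), one), y1 ↦ h(7, one), s ↦ tup(h(tree(zero, one), k), tree(zero, one), h(7, zero)), p ↦ tup(h(tree(zero, one), k), tree(zero, one), h(7, zero)) }, so s ↦ tup(h(tree(zero, one), k), tree(zero, one), h(7, zero)).

tup(h(tree(zero, one), k), tree(zero, one), h(7, zero))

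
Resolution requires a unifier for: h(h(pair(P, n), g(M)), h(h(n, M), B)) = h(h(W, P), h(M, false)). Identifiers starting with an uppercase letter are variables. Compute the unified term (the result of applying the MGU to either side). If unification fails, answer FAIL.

Decompose h/2: h(pair(P, n), g(M)) = h(W, P),  h(h(n, M), B) = h(M, false).
Decompose h/2: pair(P, n) = W,  g(M) = P.
Bind W := pair(P, n); no other remaining equation mentions W.
Bind P := g(M); no other remaining equation mentions P. Substituting into the earlier binding gives W := pair(g(M), n).
Decompose h/2: h(n, M) = M,  B = false.
Occurs check fails: M occurs in h(n, M); the equation M = h(n, M) has no finite solution.

FAIL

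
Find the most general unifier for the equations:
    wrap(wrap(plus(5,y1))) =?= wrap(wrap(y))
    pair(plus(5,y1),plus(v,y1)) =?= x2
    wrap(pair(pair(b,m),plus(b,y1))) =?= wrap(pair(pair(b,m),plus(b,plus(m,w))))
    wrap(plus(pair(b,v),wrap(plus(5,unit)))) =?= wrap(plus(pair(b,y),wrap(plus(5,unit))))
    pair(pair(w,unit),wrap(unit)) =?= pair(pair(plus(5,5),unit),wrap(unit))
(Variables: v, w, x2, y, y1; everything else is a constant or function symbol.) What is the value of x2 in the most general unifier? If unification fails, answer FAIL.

Decompose wrap/1: wrap(plus(5,y1)) =?= wrap(y).
Decompose wrap/1: plus(5,y1) =?= y.
Bind y := plus(5,y1); substituting into the one remaining equation that mentions y gives: wrap(plus(pair(b,v),wrap(plus(5,unit)))) =?= wrap(plus(pair(b,plus(5,y1)),wrap(plus(5,unit)))).
Bind x2 := pair(plus(5,y1),plus(v,y1)); no other remaining equation mentions x2.
Decompose wrap/1: pair(pair(b,m),plus(b,y1)) =?= pair(pair(b,m),plus(b,plus(m,w))).
Decompose pair/2: pair(b,m) =?= pair(b,m),  plus(b,y1) =?= plus(b,plus(m,w)).
Delete trivial equation pair(b,m) =?= pair(b,m).
Decompose plus/2: b =?= b,  y1 =?= plus(m,w).
Delete trivial equation b =?= b.
Bind y1 := plus(m,w); substituting into the one remaining equation that mentions y1 gives: wrap(plus(pair(b,v),wrap(plus(5,unit)))) =?= wrap(plus(pair(b,plus(5,plus(m,w))),wrap(plus(5,unit)))). Substituting into the earlier bindings gives y := plus(5,plus(m,w)), x2 := pair(plus(5,plus(m,w)),plus(v,plus(m,w))).
Decompose wrap/1: plus(pair(b,v),wrap(plus(5,unit))) =?= plus(pair(b,plus(5,plus(m,w))),wrap(plus(5,unit))).
Decompose plus/2: pair(b,v) =?= pair(b,plus(5,plus(m,w))),  wrap(plus(5,unit)) =?= wrap(plus(5,unit)).
Decompose pair/2: b =?= b,  v =?= plus(5,plus(m,w)).
Delete trivial equation b =?= b.
Bind v := plus(5,plus(m,w)); no other remaining equation mentions v. Substituting into the earlier binding gives x2 := pair(plus(5,plus(m,w)),plus(plus(5,plus(m,w)),plus(m,w))).
Delete trivial equation wrap(plus(5,unit)) =?= wrap(plus(5,unit)).
Decompose pair/2: pair(w,unit) =?= pair(plus(5,5),unit),  wrap(unit) =?= wrap(unit).
Decompose pair/2: w =?= plus(5,5),  unit =?= unit.
Bind w := plus(5,5); no other remaining equation mentions w. Substituting into the earlier bindings gives y := plus(5,plus(m,plus(5,5))), x2 := pair(plus(5,plus(m,plus(5,5))),plus(plus(5,plus(m,plus(5,5))),plus(m,plus(5,5)))), y1 := plus(m,plus(5,5)), v := plus(5,plus(m,plus(5,5))).
Delete trivial equation unit =?= unit.
Delete trivial equation wrap(unit) =?= wrap(unit).
MGU = { y -> plus(5,plus(m,plus(5,5))), x2 -> pair(plus(5,plus(m,plus(5,5))),plus(plus(5,plus(m,plus(5,5))),plus(m,plus(5,5)))), y1 -> plus(m,plus(5,5)), v -> plus(5,plus(m,plus(5,5))), w -> plus(5,5) }, so x2 -> pair(plus(5,plus(m,plus(5,5))),plus(plus(5,plus(m,plus(5,5))),plus(m,plus(5,5)))).

pair(plus(5,plus(m,plus(5,5))),plus(plus(5,plus(m,plus(5,5))),plus(m,plus(5,5))))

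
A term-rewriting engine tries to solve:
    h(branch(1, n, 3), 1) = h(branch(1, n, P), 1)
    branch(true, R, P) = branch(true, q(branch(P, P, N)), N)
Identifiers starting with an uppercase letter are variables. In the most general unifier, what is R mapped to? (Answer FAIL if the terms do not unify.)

Decompose h/2: branch(1, n, 3) = branch(1, n, P),  1 = 1.
Decompose branch/3: 1 = 1,  n = n,  3 = P.
Delete trivial equation 1 = 1.
Delete trivial equation n = n.
Bind P := 3; substituting into the one remaining equation that mentions P gives: branch(true, R, 3) = branch(true, q(branch(3, 3, N)), N).
Delete trivial equation 1 = 1.
Decompose branch/3: true = true,  R = q(branch(3, 3, N)),  3 = N.
Delete trivial equation true = true.
Bind R := q(branch(3, 3, N)); no other remaining equation mentions R.
Bind N := 3. Substituting into the earlier binding gives R := q(branch(3, 3, 3)).
MGU = { P -> 3, R -> q(branch(3, 3, 3)), N -> 3 }, so R -> q(branch(3, 3, 3)).

q(branch(3, 3, 3))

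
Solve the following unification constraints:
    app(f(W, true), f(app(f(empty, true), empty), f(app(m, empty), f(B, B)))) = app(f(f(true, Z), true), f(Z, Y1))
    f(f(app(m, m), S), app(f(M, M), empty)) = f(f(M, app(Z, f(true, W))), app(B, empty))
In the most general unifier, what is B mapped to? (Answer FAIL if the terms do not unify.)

f(app(m, m), app(m, m))

Decompose app/2: f(W, true) = f(f(true, Z), true),  f(app(f(empty, true), empty), f(app(m, empty), f(B, B))) = f(Z, Y1).
Decompose f/2: W = f(true, Z),  true = true.
Bind W := f(true, Z); substituting into the one remaining equation that mentions W gives: f(f(app(m, m), S), app(f(M, M), empty)) = f(f(M, app(Z, f(true, f(true, Z)))), app(B, empty)).
Delete trivial equation true = true.
Decompose f/2: app(f(empty, true), empty) = Z,  f(app(m, empty), f(B, B)) = Y1.
Bind Z := app(f(empty, true), empty); substituting into the one remaining equation that mentions Z gives: f(f(app(m, m), S), app(f(M, M), empty)) = f(f(M, app(app(f(empty, true), empty), f(true, f(true, app(f(empty, true), empty))))), app(B, empty)). Substituting into the earlier binding gives W := f(true, app(f(empty, true), empty)).
Bind Y1 := f(app(m, empty), f(B, B)); no other remaining equation mentions Y1.
Decompose f/2: f(app(m, m), S) = f(M, app(app(f(empty, true), empty), f(true, f(true, app(f(empty, true), empty))))),  app(f(M, M), empty) = app(B, empty).
Decompose f/2: app(m, m) = M,  S = app(app(f(empty, true), empty), f(true, f(true, app(f(empty, true), empty)))).
Bind M := app(m, m); substituting into the one remaining equation that mentions M gives: app(f(app(m, m), app(m, m)), empty) = app(B, empty).
Bind S := app(app(f(empty, true), empty), f(true, f(true, app(f(empty, true), empty)))); no other remaining equation mentions S.
Decompose app/2: f(app(m, m), app(m, m)) = B,  empty = empty.
Bind B := f(app(m, m), app(m, m)); no other remaining equation mentions B. Substituting into the earlier binding gives Y1 := f(app(m, empty), f(f(app(m, m), app(m, m)), f(app(m, m), app(m, m)))).
Delete trivial equation empty = empty.
MGU = { W -> f(true, app(f(empty, true), empty)), Z -> app(f(empty, true), empty), Y1 -> f(app(m, empty), f(f(app(m, m), app(m, m)), f(app(m, m), app(m, m)))), M -> app(m, m), S -> app(app(f(empty, true), empty), f(true, f(true, app(f(empty, true), empty)))), B -> f(app(m, m), app(m, m)) }, so B -> f(app(m, m), app(m, m)).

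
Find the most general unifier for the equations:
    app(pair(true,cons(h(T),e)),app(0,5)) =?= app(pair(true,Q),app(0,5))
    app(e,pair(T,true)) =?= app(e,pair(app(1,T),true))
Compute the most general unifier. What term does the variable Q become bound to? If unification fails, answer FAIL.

Decompose app/2: pair(true,cons(h(T),e)) =?= pair(true,Q),  app(0,5) =?= app(0,5).
Decompose pair/2: true =?= true,  cons(h(T),e) =?= Q.
Delete trivial equation true =?= true.
Bind Q := cons(h(T),e); no other remaining equation mentions Q.
Delete trivial equation app(0,5) =?= app(0,5).
Decompose app/2: e =?= e,  pair(T,true) =?= pair(app(1,T),true).
Delete trivial equation e =?= e.
Decompose pair/2: T =?= app(1,T),  true =?= true.
Occurs check fails: T occurs in app(1,T); the equation T =?= app(1,T) has no finite solution.

FAIL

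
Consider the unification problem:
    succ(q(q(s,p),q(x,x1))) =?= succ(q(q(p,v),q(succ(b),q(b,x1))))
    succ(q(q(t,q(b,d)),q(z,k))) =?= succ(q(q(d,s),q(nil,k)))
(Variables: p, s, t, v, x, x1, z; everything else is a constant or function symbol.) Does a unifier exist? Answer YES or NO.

NO

Decompose succ/1: q(q(s,p),q(x,x1)) =?= q(q(p,v),q(succ(b),q(b,x1))).
Decompose q/2: q(s,p) =?= q(p,v),  q(x,x1) =?= q(succ(b),q(b,x1)).
Decompose q/2: s =?= p,  p =?= v.
Bind s := p; substituting into the one remaining equation that mentions s gives: succ(q(q(t,q(b,d)),q(z,k))) =?= succ(q(q(d,p),q(nil,k))).
Bind p := v; substituting into the one remaining equation that mentions p gives: succ(q(q(t,q(b,d)),q(z,k))) =?= succ(q(q(d,v),q(nil,k))). Substituting into the earlier binding gives s := v.
Decompose q/2: x =?= succ(b),  x1 =?= q(b,x1).
Bind x := succ(b); no other remaining equation mentions x.
Occurs check fails: x1 occurs in q(b,x1); the equation x1 =?= q(b,x1) has no finite solution.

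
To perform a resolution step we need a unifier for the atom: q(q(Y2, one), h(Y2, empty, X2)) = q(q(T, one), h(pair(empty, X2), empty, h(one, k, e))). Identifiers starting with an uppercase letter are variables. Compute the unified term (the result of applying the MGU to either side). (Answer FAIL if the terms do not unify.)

Decompose q/2: q(Y2, one) = q(T, one),  h(Y2, empty, X2) = h(pair(empty, X2), empty, h(one, k, e)).
Decompose q/2: Y2 = T,  one = one.
Bind Y2 := T; substituting into the one remaining equation that mentions Y2 gives: h(T, empty, X2) = h(pair(empty, X2), empty, h(one, k, e)).
Delete trivial equation one = one.
Decompose h/3: T = pair(empty, X2),  empty = empty,  X2 = h(one, k, e).
Bind T := pair(empty, X2); no other remaining equation mentions T. Substituting into the earlier binding gives Y2 := pair(empty, X2).
Delete trivial equation empty = empty.
Bind X2 := h(one, k, e). Substituting into the earlier bindings gives Y2 := pair(empty, h(one, k, e)), T := pair(empty, h(one, k, e)).
Applying the MGU to either side gives q(q(pair(empty, h(one, k, e)), one), h(pair(empty, h(one, k, e)), empty, h(one, k, e))).

q(q(pair(empty, h(one, k, e)), one), h(pair(empty, h(one, k, e)), empty, h(one, k, e)))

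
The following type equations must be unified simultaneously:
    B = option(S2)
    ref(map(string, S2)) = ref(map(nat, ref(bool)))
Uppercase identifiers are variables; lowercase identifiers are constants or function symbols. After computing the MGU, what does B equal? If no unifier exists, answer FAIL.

FAIL

Bind B := option(S2); no other remaining equation mentions B.
Decompose ref/1: map(string, S2) = map(nat, ref(bool)).
Decompose map/2: string = nat,  S2 = ref(bool).
Clash: constants string and nat differ; no unifier exists.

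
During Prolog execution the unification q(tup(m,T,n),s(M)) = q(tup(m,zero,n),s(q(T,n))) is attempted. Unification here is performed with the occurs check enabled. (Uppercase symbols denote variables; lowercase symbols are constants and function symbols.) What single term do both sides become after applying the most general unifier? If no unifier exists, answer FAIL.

q(tup(m,zero,n),s(q(zero,n)))

Decompose q/2: tup(m,T,n) = tup(m,zero,n),  s(M) = s(q(T,n)).
Decompose tup/3: m = m,  T = zero,  n = n.
Delete trivial equation m = m.
Bind T := zero; substituting into the one remaining equation that mentions T gives: s(M) = s(q(zero,n)).
Delete trivial equation n = n.
Decompose s/1: M = q(zero,n).
Bind M := q(zero,n).
Applying the MGU to either side gives q(tup(m,zero,n),s(q(zero,n))).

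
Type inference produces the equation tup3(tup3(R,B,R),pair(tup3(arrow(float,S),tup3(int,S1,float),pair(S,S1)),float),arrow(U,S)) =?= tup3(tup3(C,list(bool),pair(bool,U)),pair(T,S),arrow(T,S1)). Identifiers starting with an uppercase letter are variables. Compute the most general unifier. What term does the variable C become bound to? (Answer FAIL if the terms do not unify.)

pair(bool,tup3(arrow(float,float),tup3(int,float,float),pair(float,float)))

Decompose tup3/3: tup3(R,B,R) =?= tup3(C,list(bool),pair(bool,U)),  pair(tup3(arrow(float,S),tup3(int,S1,float),pair(S,S1)),float) =?= pair(T,S),  arrow(U,S) =?= arrow(T,S1).
Decompose tup3/3: R =?= C,  B =?= list(bool),  R =?= pair(bool,U).
Bind R := C; substituting into the one remaining equation that mentions R gives: C =?= pair(bool,U).
Bind B := list(bool); no other remaining equation mentions B.
Bind C := pair(bool,U); no other remaining equation mentions C. Substituting into the earlier binding gives R := pair(bool,U).
Decompose pair/2: tup3(arrow(float,S),tup3(int,S1,float),pair(S,S1)) =?= T,  float =?= S.
Bind T := tup3(arrow(float,S),tup3(int,S1,float),pair(S,S1)); substituting into the one remaining equation that mentions T gives: arrow(U,S) =?= arrow(tup3(arrow(float,S),tup3(int,S1,float),pair(S,S1)),S1).
Bind S := float; substituting into the remaining equation gives: arrow(U,float) =?= arrow(tup3(arrow(float,float),tup3(int,S1,float),pair(float,S1)),S1). Substituting into the earlier binding gives T := tup3(arrow(float,float),tup3(int,S1,float),pair(float,S1)).
Decompose arrow/2: U =?= tup3(arrow(float,float),tup3(int,S1,float),pair(float,S1)),  float =?= S1.
Bind U := tup3(arrow(float,float),tup3(int,S1,float),pair(float,S1)); no other remaining equation mentions U. Substituting into the earlier bindings gives R := pair(bool,tup3(arrow(float,float),tup3(int,S1,float),pair(float,S1))), C := pair(bool,tup3(arrow(float,float),tup3(int,S1,float),pair(float,S1))).
Bind S1 := float. Substituting into the earlier bindings gives R := pair(bool,tup3(arrow(float,float),tup3(int,float,float),pair(float,float))), C := pair(bool,tup3(arrow(float,float),tup3(int,float,float),pair(float,float))), T := tup3(arrow(float,float),tup3(int,float,float),pair(float,float)), U := tup3(arrow(float,float),tup3(int,float,float),pair(float,float)).
MGU = { R -> pair(bool,tup3(arrow(float,float),tup3(int,float,float),pair(float,float))), B -> list(bool), C -> pair(bool,tup3(arrow(float,float),tup3(int,float,float),pair(float,float))), T -> tup3(arrow(float,float),tup3(int,float,float),pair(float,float)), S -> float, U -> tup3(arrow(float,float),tup3(int,float,float),pair(float,float)), S1 -> float }, so C -> pair(bool,tup3(arrow(float,float),tup3(int,float,float),pair(float,float))).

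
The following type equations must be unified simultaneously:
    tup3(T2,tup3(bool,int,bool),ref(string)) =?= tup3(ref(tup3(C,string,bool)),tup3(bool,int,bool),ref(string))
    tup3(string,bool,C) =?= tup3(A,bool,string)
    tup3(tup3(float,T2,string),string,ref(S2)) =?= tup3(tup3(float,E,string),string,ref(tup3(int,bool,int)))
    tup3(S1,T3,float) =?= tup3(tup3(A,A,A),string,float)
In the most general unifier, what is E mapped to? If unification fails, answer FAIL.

ref(tup3(string,string,bool))

Decompose tup3/3: T2 =?= ref(tup3(C,string,bool)),  tup3(bool,int,bool) =?= tup3(bool,int,bool),  ref(string) =?= ref(string).
Bind T2 := ref(tup3(C,string,bool)); substituting into the one remaining equation that mentions T2 gives: tup3(tup3(float,ref(tup3(C,string,bool)),string),string,ref(S2)) =?= tup3(tup3(float,E,string),string,ref(tup3(int,bool,int))).
Delete trivial equation tup3(bool,int,bool) =?= tup3(bool,int,bool).
Delete trivial equation ref(string) =?= ref(string).
Decompose tup3/3: string =?= A,  bool =?= bool,  C =?= string.
Bind A := string; substituting into the one remaining equation that mentions A gives: tup3(S1,T3,float) =?= tup3(tup3(string,string,string),string,float).
Delete trivial equation bool =?= bool.
Bind C := string; substituting into the one remaining equation that mentions C gives: tup3(tup3(float,ref(tup3(string,string,bool)),string),string,ref(S2)) =?= tup3(tup3(float,E,string),string,ref(tup3(int,bool,int))). Substituting into the earlier binding gives T2 := ref(tup3(string,string,bool)).
Decompose tup3/3: tup3(float,ref(tup3(string,string,bool)),string) =?= tup3(float,E,string),  string =?= string,  ref(S2) =?= ref(tup3(int,bool,int)).
Decompose tup3/3: float =?= float,  ref(tup3(string,string,bool)) =?= E,  string =?= string.
Delete trivial equation float =?= float.
Bind E := ref(tup3(string,string,bool)); no other remaining equation mentions E.
Delete trivial equation string =?= string.
Delete trivial equation string =?= string.
Decompose ref/1: S2 =?= tup3(int,bool,int).
Bind S2 := tup3(int,bool,int); no other remaining equation mentions S2.
Decompose tup3/3: S1 =?= tup3(string,string,string),  T3 =?= string,  float =?= float.
Bind S1 := tup3(string,string,string); no other remaining equation mentions S1.
Bind T3 := string; no other remaining equation mentions T3.
Delete trivial equation float =?= float.
MGU = { T2 -> ref(tup3(string,string,bool)), A -> string, C -> string, E -> ref(tup3(string,string,bool)), S2 -> tup3(int,bool,int), S1 -> tup3(string,string,string), T3 -> string }, so E -> ref(tup3(string,string,bool)).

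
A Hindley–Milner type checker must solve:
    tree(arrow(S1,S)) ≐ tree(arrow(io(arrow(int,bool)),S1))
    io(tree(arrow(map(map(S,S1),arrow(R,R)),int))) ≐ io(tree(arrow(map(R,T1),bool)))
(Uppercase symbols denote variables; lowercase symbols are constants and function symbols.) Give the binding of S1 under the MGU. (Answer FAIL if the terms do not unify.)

Decompose tree/1: arrow(S1,S) ≐ arrow(io(arrow(int,bool)),S1).
Decompose arrow/2: S1 ≐ io(arrow(int,bool)),  S ≐ S1.
Bind S1 := io(arrow(int,bool)); substituting into the remaining equations gives: S ≐ io(arrow(int,bool)),  io(tree(arrow(map(map(S,io(arrow(int,bool))),arrow(R,R)),int))) ≐ io(tree(arrow(map(R,T1),bool))).
Bind S := io(arrow(int,bool)); substituting into the remaining equation gives: io(tree(arrow(map(map(io(arrow(int,bool)),io(arrow(int,bool))),arrow(R,R)),int))) ≐ io(tree(arrow(map(R,T1),bool))).
Decompose io/1: tree(arrow(map(map(io(arrow(int,bool)),io(arrow(int,bool))),arrow(R,R)),int)) ≐ tree(arrow(map(R,T1),bool)).
Decompose tree/1: arrow(map(map(io(arrow(int,bool)),io(arrow(int,bool))),arrow(R,R)),int) ≐ arrow(map(R,T1),bool).
Decompose arrow/2: map(map(io(arrow(int,bool)),io(arrow(int,bool))),arrow(R,R)) ≐ map(R,T1),  int ≐ bool.
Decompose map/2: map(io(arrow(int,bool)),io(arrow(int,bool))) ≐ R,  arrow(R,R) ≐ T1.
Bind R := map(io(arrow(int,bool)),io(arrow(int,bool))); substituting into the one remaining equation that mentions R gives: arrow(map(io(arrow(int,bool)),io(arrow(int,bool))),map(io(arrow(int,bool)),io(arrow(int,bool)))) ≐ T1.
Bind T1 := arrow(map(io(arrow(int,bool)),io(arrow(int,bool))),map(io(arrow(int,bool)),io(arrow(int,bool)))); no other remaining equation mentions T1.
Clash: constants int and bool differ; no unifier exists.

FAIL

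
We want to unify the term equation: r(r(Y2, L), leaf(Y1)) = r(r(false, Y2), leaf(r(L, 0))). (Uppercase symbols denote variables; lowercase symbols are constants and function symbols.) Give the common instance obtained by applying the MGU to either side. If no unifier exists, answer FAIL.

r(r(false, false), leaf(r(false, 0)))

Decompose r/2: r(Y2, L) = r(false, Y2),  leaf(Y1) = leaf(r(L, 0)).
Decompose r/2: Y2 = false,  L = Y2.
Bind Y2 := false; substituting into the one remaining equation that mentions Y2 gives: L = false.
Bind L := false; substituting into the remaining equation gives: leaf(Y1) = leaf(r(false, 0)).
Decompose leaf/1: Y1 = r(false, 0).
Bind Y1 := r(false, 0).
Applying the MGU to either side gives r(r(false, false), leaf(r(false, 0))).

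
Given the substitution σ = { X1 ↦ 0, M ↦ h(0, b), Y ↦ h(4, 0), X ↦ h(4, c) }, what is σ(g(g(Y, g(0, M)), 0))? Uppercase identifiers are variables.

g(g(h(4, 0), g(0, h(0, b))), 0)

Replace each occurrence of M with h(0, b).
Replace each occurrence of Y with h(4, 0).
Result: g(g(h(4, 0), g(0, h(0, b))), 0).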